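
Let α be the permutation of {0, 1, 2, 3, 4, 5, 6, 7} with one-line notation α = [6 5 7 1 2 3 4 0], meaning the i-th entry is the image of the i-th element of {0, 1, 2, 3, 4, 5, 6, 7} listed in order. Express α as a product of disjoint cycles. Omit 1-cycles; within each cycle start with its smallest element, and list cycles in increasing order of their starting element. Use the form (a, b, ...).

Iterating α from 0 gives 0 → 6 → 4 → 2 → 7 → 0; that is the 5-cycle (0, 6, 4, 2, 7).
Repeating from the next unused element and collecting all non-trivial cycles gives (0, 6, 4, 2, 7)(1, 5, 3).

(0, 6, 4, 2, 7)(1, 5, 3)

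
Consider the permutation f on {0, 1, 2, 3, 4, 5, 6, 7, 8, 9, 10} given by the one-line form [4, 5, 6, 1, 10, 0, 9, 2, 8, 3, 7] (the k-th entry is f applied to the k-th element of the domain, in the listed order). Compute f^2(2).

Tracing 2 → 6 → … returns to 2 after 10 steps, so 2 lies in a 10-cycle (0 4 10 7 2 6 9 3 1 5).
Stepping 2 places around the cycle: 2 → 6 → 9.

9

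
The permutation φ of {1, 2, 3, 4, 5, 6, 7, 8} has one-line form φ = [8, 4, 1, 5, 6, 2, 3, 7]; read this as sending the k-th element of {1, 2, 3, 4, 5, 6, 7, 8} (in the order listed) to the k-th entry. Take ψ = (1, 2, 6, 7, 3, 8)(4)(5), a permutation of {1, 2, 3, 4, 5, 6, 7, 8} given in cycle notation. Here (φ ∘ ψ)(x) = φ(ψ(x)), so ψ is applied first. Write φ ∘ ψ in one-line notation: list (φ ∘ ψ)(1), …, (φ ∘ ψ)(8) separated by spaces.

For each element, apply ψ then φ: 1 → 2 → 4; 2 → 6 → 2; 3 → 8 → 7; 4 → 4 → 5; 5 → 5 → 6; 6 → 7 → 3; 7 → 3 → 1; 8 → 1 → 8.
Collecting the images, φ ∘ ψ = [4 2 7 5 6 3 1 8].

4 2 7 5 6 3 1 8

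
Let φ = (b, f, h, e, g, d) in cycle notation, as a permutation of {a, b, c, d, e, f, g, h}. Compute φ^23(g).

g lies in the 6-cycle (b, f, h, e, g, d).
Since the cycle has length 6, φ^23 acts on it the same as φ^5 (23 mod 6 = 5).
Advancing 5 steps from g: g → d → b → f → h → e.

e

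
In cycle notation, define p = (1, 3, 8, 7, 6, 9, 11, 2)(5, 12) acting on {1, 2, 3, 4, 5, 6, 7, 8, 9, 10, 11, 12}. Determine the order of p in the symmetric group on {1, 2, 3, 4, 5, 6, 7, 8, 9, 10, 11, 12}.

The disjoint cycles have lengths 8, 2, 1, 1.
Since disjoint cycles commute, ord(p) = lcm(8, 2) = 8.

8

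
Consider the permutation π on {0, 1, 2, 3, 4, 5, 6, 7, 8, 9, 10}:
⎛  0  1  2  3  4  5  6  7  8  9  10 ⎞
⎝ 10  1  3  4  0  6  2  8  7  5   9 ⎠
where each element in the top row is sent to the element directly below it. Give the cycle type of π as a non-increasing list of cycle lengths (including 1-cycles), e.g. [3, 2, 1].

[8, 2, 1]

The disjoint cycles are (0, 10, 9, 5, 6, 2, 3, 4)(1)(7, 8), with lengths 8, 2, 1 in non-increasing order.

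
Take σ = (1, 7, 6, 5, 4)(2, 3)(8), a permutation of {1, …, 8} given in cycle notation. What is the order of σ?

10

The cycle type of σ is (5, 2, 1).
The order of σ is the least common multiple of its cycle lengths: lcm(5, 2) = 10.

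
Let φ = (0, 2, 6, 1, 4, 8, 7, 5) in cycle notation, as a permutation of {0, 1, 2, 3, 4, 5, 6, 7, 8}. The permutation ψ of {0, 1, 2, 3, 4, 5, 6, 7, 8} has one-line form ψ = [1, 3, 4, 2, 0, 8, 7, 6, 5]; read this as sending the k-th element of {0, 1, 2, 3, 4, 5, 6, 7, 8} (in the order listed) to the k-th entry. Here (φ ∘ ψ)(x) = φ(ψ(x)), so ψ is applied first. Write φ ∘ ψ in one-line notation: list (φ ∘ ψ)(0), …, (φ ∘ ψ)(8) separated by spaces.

4 3 8 6 2 7 5 1 0

For each element, apply ψ then φ: 0 → 1 → 4; 1 → 3 → 3; 2 → 4 → 8; 3 → 2 → 6; 4 → 0 → 2; 5 → 8 → 7; 6 → 7 → 5; 7 → 6 → 1; 8 → 5 → 0.
Collecting the images, φ ∘ ψ = [4 3 8 6 2 7 5 1 0].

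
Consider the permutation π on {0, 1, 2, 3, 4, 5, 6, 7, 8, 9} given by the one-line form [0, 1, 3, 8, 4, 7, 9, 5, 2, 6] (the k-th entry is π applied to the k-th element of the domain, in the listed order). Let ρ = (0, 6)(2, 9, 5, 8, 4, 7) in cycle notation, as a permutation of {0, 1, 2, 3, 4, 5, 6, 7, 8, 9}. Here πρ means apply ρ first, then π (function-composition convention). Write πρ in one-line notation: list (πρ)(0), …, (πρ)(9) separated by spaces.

(πρ)(x) = π(ρ(x)). Computing each image: π(ρ(0)) = π(6) = 9, π(ρ(1)) = π(1) = 1, π(ρ(2)) = π(9) = 6, π(ρ(3)) = π(3) = 8, π(ρ(4)) = π(7) = 5, π(ρ(5)) = π(8) = 2, π(ρ(6)) = π(0) = 0, π(ρ(7)) = π(2) = 3, π(ρ(8)) = π(4) = 4, π(ρ(9)) = π(5) = 7.
Hence πρ = [9 1 6 8 5 2 0 3 4 7].

9 1 6 8 5 2 0 3 4 7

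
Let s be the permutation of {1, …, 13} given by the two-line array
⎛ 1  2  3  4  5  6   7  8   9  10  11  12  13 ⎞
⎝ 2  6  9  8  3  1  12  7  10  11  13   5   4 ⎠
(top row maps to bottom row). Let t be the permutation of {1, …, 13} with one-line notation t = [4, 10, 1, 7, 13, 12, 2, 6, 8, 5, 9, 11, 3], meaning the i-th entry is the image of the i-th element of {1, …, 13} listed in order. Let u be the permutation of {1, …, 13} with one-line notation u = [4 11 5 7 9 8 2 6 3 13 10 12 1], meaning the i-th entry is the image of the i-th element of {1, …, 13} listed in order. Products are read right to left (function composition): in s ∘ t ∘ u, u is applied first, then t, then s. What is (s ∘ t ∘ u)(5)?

Chase 5: u(5) = 9; t(9) = 8; s(8) = 7. Hence (s ∘ t ∘ u)(5) = 7.

7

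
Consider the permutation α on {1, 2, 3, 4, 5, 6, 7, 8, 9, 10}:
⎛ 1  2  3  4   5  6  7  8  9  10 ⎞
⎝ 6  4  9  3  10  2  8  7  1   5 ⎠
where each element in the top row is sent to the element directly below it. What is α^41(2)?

Tracing 2 → 4 → … returns to 2 after 6 steps, so 2 lies in a 6-cycle (1 6 2 4 3 9).
On a 6-cycle, α^6 is the identity, so α^41 = α^5 there (41 ≡ 5 mod 6).
Stepping 5 places around the cycle: 2 → 4 → 3 → 9 → 1 → 6.

6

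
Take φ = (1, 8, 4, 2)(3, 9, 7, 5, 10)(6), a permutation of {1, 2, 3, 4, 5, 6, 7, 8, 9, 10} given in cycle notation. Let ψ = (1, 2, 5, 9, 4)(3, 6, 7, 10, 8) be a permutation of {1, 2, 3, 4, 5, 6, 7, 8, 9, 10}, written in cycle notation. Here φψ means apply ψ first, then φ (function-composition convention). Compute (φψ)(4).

First apply ψ: ψ(4) = 1, then φ(1) = 8. Thus (φψ)(4) = 8.

8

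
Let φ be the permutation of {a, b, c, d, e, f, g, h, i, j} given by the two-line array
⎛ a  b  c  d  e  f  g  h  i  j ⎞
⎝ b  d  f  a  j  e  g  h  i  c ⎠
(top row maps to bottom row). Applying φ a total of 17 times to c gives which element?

f

Tracing c → f → … returns to c after 4 steps, so c lies in a 4-cycle (c, f, e, j).
On a 4-cycle, φ^4 is the identity, so φ^17 = φ^1 there (17 ≡ 1 mod 4).
Stepping 1 place around the cycle: c → f.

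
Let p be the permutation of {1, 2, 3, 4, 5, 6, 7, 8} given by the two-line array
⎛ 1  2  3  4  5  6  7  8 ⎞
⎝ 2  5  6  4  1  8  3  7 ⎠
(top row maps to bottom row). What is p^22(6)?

7

Tracing 6 → 8 → … returns to 6 after 4 steps, so 6 lies in a 4-cycle (3, 6, 8, 7).
On a 4-cycle, p^4 is the identity, so p^22 = p^2 there (22 ≡ 2 mod 4).
Advancing 2 steps from 6: 6 → 8 → 7.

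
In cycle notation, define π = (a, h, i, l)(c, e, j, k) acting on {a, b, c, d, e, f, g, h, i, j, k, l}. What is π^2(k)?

e

k lies in the 4-cycle (c, e, j, k).
Advancing 2 steps from k: k → c → e.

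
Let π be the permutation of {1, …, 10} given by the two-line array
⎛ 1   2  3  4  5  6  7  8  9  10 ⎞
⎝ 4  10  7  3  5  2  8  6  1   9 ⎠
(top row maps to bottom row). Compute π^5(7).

9

Tracing 7 → 8 → … returns to 7 after 9 steps, so 7 lies in a 9-cycle (1 4 3 7 8 6 2 10 9).
Advancing 5 steps from 7: 7 → 8 → 6 → 2 → 10 → 9.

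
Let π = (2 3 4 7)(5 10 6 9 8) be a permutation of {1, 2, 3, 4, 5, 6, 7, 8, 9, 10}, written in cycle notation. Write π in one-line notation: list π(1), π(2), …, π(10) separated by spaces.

1 3 4 7 10 9 2 5 8 6

Reading each image from the cycles: 1→1, 2→3, 3→4, 4→7, 5→10, 6→9, 7→2, 8→5, 9→8, 10→6.
So the one-line form is 1 3 4 7 10 9 2 5 8 6.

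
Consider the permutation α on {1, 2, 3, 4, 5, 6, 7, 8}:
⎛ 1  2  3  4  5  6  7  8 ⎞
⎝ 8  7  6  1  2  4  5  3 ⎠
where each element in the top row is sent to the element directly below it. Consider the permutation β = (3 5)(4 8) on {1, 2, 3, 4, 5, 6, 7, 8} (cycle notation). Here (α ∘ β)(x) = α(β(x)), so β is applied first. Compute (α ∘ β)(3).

2

β(3) = 5, then α(5) = 2; composing gives (α ∘ β)(3) = 2.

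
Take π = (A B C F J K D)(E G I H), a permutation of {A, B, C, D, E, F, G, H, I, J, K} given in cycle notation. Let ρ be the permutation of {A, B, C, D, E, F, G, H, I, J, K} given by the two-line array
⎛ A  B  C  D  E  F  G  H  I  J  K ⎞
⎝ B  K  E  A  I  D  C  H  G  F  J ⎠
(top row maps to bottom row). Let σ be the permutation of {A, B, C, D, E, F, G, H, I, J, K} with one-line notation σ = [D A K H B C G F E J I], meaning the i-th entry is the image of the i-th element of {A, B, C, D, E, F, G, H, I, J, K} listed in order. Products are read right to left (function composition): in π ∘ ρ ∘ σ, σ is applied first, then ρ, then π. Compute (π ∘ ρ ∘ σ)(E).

Apply the permutations in order: σ(E) = B, then ρ(B) = K, then π(K) = D. So (π ∘ ρ ∘ σ)(E) = D.

D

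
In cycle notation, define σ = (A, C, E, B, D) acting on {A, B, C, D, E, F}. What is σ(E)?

Within (A, C, E, B, D), E ↦ B.

B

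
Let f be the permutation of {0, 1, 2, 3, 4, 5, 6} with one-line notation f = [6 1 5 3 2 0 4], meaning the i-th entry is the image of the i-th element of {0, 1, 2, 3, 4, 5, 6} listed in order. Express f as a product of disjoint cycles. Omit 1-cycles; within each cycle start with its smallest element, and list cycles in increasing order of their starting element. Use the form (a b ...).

Iterating f from 0 gives 0 → 6 → 4 → 2 → 5 → 0; that is the 5-cycle (0 6 4 2 5).
Continuing from each remaining unvisited element yields (0 6 4 2 5).

(0 6 4 2 5)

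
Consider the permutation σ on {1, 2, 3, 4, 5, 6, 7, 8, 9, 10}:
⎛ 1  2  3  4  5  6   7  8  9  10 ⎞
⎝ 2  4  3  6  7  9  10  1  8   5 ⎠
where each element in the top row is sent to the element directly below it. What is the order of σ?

6

The disjoint-cycle form of σ has cycle lengths 6, 3, 1.
Since disjoint cycles commute, ord(σ) = lcm(6, 3) = 6.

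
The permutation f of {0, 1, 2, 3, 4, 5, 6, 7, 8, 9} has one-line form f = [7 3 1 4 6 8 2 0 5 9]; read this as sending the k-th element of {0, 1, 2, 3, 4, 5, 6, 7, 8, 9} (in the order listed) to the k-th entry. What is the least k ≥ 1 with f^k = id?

The disjoint-cycle form of f has cycle lengths 5, 2, 2, 1.
The order of f is the least common multiple of its cycle lengths: lcm(5, 2, 2) = 10.

10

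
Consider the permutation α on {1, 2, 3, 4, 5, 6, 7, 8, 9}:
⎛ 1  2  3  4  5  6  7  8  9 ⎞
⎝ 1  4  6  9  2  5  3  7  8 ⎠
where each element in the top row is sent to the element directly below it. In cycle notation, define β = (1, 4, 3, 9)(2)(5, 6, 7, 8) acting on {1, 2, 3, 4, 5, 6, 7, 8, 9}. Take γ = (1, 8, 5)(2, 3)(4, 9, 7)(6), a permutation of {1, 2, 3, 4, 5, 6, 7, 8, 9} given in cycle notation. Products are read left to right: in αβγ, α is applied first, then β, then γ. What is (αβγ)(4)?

8

Chase 4: α(4) = 9; β(9) = 1; γ(1) = 8. Hence (αβγ)(4) = 8.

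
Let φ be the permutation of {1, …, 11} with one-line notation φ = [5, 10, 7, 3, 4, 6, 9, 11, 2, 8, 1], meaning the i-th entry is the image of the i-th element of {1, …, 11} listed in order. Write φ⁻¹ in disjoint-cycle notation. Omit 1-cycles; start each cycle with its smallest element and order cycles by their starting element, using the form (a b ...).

First write φ in disjoint cycles: (1 5 4 3 7 9 2 10 8 11).
Reversing each cycle (and rotating so the smallest element leads) gives φ⁻¹ = (1 11 8 10 2 9 7 3 4 5).

(1 11 8 10 2 9 7 3 4 5)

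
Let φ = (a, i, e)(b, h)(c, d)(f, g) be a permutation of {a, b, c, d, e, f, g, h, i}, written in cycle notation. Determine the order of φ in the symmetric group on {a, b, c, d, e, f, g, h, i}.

6

The disjoint cycles have lengths 3, 2, 2, 2.
The order of φ is the least common multiple of its cycle lengths: lcm(3, 2, 2, 2) = 6.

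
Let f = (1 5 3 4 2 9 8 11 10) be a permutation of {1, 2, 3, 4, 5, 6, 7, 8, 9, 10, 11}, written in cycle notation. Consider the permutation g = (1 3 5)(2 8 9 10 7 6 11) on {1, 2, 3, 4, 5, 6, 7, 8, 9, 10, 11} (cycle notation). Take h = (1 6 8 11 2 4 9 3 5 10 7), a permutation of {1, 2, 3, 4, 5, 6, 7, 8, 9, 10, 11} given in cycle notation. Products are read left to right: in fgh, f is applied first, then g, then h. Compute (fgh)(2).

(fgh)(2) = h(g(f(2))). f(2) = 9, then g(9) = 10, then h(10) = 7, so the result is 7.

7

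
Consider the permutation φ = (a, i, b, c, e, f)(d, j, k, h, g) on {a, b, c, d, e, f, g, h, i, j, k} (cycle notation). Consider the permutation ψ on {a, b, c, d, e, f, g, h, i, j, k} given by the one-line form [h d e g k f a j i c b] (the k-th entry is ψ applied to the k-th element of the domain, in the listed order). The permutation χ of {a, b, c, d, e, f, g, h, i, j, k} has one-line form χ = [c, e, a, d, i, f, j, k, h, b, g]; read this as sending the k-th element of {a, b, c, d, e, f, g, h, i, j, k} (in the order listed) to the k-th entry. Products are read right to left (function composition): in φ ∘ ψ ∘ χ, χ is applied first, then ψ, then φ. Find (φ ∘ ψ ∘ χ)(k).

i

Apply the permutations in order: χ(k) = g, then ψ(g) = a, then φ(a) = i. So (φ ∘ ψ ∘ χ)(k) = i.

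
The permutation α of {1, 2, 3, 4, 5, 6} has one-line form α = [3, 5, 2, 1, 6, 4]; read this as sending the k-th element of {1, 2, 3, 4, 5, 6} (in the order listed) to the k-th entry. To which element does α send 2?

2 is element number 2 of the domain, and entry number 2 of the one-line form is 5, so α(2) = 5.

5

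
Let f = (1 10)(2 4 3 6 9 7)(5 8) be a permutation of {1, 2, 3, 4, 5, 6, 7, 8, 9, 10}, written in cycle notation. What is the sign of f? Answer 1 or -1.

-1

The cycle lengths are 6, 2, 2.
A cycle of length ℓ contributes ℓ−1 transpositions, so f is a product of 5 + 1 + 1 = 7 transpositions — odd.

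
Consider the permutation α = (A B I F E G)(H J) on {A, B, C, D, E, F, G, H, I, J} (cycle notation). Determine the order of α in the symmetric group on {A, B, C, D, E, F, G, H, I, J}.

The disjoint cycles have lengths 6, 2, 1, 1.
Since disjoint cycles commute, ord(α) = lcm(6, 2) = 6.

6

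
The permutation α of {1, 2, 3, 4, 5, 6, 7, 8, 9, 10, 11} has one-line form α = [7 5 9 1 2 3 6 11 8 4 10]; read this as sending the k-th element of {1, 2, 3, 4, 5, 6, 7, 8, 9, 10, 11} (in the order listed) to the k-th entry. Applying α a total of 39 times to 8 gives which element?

4

Tracing 8 → 11 → … returns to 8 after 9 steps, so 8 lies in a 9-cycle (1, 7, 6, 3, 9, 8, 11, 10, 4).
Since the cycle has length 9, α^39 acts on it the same as α^3 (39 mod 9 = 3).
Advancing 3 steps from 8: 8 → 11 → 10 → 4.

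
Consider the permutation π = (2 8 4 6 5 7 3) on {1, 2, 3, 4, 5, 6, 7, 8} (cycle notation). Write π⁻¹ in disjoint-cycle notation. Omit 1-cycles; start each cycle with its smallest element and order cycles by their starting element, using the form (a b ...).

(2 3 7 5 6 4 8)

Inverting a permutation written in cycle notation just reverses the order within every cycle.
Reversing each cycle of π and rotating so the smallest element leads gives (2 3 7 5 6 4 8).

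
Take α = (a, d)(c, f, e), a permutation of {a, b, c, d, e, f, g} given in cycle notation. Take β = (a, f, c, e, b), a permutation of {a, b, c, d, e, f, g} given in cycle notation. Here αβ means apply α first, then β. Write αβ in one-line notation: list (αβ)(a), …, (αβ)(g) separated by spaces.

(αβ)(x) = β(α(x)). Computing each image: β(α(a)) = β(d) = d, β(α(b)) = β(b) = a, β(α(c)) = β(f) = c, β(α(d)) = β(a) = f, β(α(e)) = β(c) = e, β(α(f)) = β(e) = b, β(α(g)) = β(g) = g.
Hence αβ = [d a c f e b g].

d a c f e b g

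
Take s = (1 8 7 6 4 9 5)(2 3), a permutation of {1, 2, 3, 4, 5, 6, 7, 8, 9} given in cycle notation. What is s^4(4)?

8

4 lies in the 7-cycle (1 8 7 6 4 9 5).
Advancing 4 steps from 4: 4 → 9 → 5 → 1 → 8.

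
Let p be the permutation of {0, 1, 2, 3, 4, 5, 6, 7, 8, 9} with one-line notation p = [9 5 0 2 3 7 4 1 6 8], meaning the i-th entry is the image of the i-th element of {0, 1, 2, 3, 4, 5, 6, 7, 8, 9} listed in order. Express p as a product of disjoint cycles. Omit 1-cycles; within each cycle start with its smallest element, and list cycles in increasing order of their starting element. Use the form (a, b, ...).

From 0: 0 → 9 → 8 → 6 → 4 → 3 → 2 → 0, closing the cycle (0, 9, 8, 6, 4, 3, 2).
Continuing from each remaining unvisited element yields (0, 9, 8, 6, 4, 3, 2)(1, 5, 7).

(0, 9, 8, 6, 4, 3, 2)(1, 5, 7)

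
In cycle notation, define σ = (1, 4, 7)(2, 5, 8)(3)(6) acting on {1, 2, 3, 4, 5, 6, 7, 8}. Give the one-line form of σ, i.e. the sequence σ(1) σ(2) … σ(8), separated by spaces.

Image by image: 1→4, 2→5, 3→3, 4→7, 5→8, 6→6, 7→1, 8→2.
So the one-line form is 4 5 3 7 8 6 1 2.

4 5 3 7 8 6 1 2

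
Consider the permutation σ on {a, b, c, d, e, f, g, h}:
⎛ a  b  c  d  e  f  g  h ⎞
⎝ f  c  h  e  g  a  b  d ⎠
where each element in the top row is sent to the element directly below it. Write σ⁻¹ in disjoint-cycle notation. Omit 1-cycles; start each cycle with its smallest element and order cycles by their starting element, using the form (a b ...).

(a f)(b g e d h c)

The cycle decomposition of σ is (a f)(b c h d e g).
The inverse reverses every cycle; in canonical form, σ⁻¹ = (a f)(b g e d h c).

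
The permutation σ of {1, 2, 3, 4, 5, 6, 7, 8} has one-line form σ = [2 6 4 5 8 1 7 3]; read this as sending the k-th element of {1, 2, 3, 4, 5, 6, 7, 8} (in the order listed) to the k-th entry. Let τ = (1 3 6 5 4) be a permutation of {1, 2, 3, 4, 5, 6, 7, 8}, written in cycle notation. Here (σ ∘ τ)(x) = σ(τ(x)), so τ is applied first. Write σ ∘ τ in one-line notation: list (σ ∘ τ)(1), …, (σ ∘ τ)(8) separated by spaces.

Chase each element through τ then σ: 1 → 3 → 4; 2 → 2 → 6; 3 → 6 → 1; 4 → 1 → 2; 5 → 4 → 5; 6 → 5 → 8; 7 → 7 → 7; 8 → 8 → 3.
Collecting the images, σ ∘ τ = [4 6 1 2 5 8 7 3].

4 6 1 2 5 8 7 3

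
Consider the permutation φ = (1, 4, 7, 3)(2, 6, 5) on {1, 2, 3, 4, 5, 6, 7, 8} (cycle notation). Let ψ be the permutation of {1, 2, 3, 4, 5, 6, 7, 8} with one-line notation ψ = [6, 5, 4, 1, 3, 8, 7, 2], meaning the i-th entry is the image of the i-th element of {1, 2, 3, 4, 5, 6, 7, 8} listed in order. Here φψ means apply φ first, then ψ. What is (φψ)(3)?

φ(3) = 1, then ψ(1) = 6; composing gives (φψ)(3) = 6.

6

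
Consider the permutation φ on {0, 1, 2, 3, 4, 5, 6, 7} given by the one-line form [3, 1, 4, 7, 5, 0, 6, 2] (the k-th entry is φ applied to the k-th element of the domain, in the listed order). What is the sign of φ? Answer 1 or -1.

-1

In disjoint-cycle form the cycle lengths are 6, 1, 1.
A cycle is odd iff its length is even; φ has 1 even-length cycle, so sgn(φ) = (−1)^1 and φ is odd.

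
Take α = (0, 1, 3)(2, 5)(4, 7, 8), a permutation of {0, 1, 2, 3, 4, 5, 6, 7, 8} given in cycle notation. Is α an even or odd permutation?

The cycle lengths are 3, 3, 2, 1.
A cycle is odd iff its length is even; α has 1 even-length cycle, so sgn(α) = (−1)^1 and α is odd.

odd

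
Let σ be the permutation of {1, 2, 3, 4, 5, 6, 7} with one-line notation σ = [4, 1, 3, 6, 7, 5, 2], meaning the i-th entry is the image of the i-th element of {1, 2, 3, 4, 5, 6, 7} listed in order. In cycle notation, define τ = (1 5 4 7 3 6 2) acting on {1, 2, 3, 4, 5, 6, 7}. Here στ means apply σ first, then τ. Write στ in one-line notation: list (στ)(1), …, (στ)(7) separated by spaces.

7 5 6 2 3 4 1

Chase each element through σ then τ: 1 → 4 → 7; 2 → 1 → 5; 3 → 3 → 6; 4 → 6 → 2; 5 → 7 → 3; 6 → 5 → 4; 7 → 2 → 1.
Collecting the images, στ = [7 5 6 2 3 4 1].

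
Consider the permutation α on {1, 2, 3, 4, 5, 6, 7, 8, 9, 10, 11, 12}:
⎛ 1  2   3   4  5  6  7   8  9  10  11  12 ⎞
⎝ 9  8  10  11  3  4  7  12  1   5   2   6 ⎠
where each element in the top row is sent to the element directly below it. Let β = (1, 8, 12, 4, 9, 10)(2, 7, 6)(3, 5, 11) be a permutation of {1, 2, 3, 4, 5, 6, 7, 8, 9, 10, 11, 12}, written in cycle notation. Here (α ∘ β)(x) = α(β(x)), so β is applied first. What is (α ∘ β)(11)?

First apply β: β(11) = 3, then α(3) = 10. Thus (α ∘ β)(11) = 10.

10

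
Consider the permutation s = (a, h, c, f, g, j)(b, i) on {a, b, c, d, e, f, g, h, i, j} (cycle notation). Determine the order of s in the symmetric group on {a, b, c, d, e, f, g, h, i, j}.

The disjoint cycles have lengths 6, 2, 1, 1.
The order is lcm(6, 2) = 6.

6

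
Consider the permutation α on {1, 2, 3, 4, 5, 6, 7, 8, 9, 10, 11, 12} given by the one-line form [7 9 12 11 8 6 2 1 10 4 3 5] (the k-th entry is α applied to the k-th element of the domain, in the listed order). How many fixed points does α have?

The fixed points (elements with α(x) = x) are {6}, so there is 1.

1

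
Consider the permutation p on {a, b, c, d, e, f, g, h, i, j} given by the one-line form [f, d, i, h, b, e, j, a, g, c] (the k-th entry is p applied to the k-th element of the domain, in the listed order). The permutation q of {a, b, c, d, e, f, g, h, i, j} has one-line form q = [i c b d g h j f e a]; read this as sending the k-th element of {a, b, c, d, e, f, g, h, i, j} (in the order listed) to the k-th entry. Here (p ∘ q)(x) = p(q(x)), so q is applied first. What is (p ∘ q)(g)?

c

q(g) = j, then p(j) = c; composing gives (p ∘ q)(g) = c.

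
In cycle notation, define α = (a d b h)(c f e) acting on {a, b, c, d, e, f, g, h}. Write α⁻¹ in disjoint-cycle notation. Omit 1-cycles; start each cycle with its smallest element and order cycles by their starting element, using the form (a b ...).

(a h b d)(c e f)

The inverse reverses each cycle.
After reversing and putting each cycle's least element first, α⁻¹ = (a h b d)(c e f).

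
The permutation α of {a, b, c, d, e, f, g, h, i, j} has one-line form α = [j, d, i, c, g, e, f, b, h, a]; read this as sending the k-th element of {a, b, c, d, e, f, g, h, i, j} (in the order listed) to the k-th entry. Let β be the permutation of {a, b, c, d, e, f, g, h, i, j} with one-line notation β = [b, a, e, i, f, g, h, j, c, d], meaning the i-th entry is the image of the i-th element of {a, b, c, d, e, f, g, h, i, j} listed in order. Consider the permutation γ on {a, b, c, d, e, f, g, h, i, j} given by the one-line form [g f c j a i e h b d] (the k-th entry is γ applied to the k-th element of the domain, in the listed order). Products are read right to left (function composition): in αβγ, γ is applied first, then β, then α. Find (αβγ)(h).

a

Apply the permutations in order: γ(h) = h, then β(h) = j, then α(j) = a. So (αβγ)(h) = a.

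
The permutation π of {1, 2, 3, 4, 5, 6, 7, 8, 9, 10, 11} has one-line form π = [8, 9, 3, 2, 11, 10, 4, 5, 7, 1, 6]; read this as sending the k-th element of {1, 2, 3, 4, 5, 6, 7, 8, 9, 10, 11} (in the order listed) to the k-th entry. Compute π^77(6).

11

Tracing 6 → 10 → … returns to 6 after 6 steps, so 6 lies in a 6-cycle (1, 8, 5, 11, 6, 10).
On a 6-cycle, π^6 is the identity, so π^77 = π^5 there (77 ≡ 5 mod 6).
Stepping 5 places around the cycle: 6 → 10 → 1 → 8 → 5 → 11.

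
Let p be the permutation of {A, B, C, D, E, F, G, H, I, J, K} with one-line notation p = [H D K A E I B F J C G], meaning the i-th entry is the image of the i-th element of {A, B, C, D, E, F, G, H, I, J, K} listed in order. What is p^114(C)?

Tracing C → K → … returns to C after 10 steps, so C lies in a 10-cycle (A H F I J C K G B D).
On a 10-cycle, p^10 is the identity, so p^114 = p^4 there (114 ≡ 4 mod 10).
Advancing 4 steps from C: C → K → G → B → D.

D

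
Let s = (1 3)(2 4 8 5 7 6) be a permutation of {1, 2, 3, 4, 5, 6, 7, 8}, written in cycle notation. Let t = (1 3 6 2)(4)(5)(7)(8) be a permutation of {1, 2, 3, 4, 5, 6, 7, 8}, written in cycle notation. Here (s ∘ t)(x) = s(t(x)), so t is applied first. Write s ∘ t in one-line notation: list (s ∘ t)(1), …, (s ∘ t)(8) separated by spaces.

1 3 2 8 7 4 6 5

Chase each element through t then s: 1 → 3 → 1; 2 → 1 → 3; 3 → 6 → 2; 4 → 4 → 8; 5 → 5 → 7; 6 → 2 → 4; 7 → 7 → 6; 8 → 8 → 5.
So s ∘ t in one-line form is 1 3 2 8 7 4 6 5.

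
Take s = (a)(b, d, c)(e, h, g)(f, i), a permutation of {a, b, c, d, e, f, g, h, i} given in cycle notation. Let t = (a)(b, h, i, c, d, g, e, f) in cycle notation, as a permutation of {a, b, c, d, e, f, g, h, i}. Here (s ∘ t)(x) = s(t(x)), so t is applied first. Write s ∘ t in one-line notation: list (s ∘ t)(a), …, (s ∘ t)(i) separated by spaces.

a g c e i d h f b

Chase each element through t then s: a → a → a; b → h → g; c → d → c; d → g → e; e → f → i; f → b → d; g → e → h; h → i → f; i → c → b.
So s ∘ t in one-line form is a g c e i d h f b.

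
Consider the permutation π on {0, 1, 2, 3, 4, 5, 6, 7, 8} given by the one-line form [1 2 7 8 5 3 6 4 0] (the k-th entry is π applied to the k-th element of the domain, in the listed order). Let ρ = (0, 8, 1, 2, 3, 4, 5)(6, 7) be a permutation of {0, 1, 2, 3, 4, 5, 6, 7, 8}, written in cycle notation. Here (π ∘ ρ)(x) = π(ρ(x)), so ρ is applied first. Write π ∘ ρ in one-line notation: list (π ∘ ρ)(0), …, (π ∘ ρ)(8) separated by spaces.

(π ∘ ρ)(x) = π(ρ(x)). Computing each image: π(ρ(0)) = π(8) = 0, π(ρ(1)) = π(2) = 7, π(ρ(2)) = π(3) = 8, π(ρ(3)) = π(4) = 5, π(ρ(4)) = π(5) = 3, π(ρ(5)) = π(0) = 1, π(ρ(6)) = π(7) = 4, π(ρ(7)) = π(6) = 6, π(ρ(8)) = π(1) = 2.
Hence π ∘ ρ = [0 7 8 5 3 1 4 6 2].

0 7 8 5 3 1 4 6 2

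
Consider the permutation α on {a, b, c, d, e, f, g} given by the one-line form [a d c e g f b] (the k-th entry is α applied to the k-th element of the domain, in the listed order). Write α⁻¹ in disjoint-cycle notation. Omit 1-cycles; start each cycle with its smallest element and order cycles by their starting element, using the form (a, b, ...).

(b, g, e, d)

The cycle decomposition of α is (b, d, e, g).
Reversing each cycle (and rotating so the smallest element leads) gives α⁻¹ = (b, g, e, d).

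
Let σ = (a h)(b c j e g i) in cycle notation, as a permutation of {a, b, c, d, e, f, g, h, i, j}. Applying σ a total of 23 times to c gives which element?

b

c lies in the 6-cycle (b c j e g i).
On a 6-cycle, σ^6 is the identity, so σ^23 = σ^5 there (23 ≡ 5 mod 6).
Stepping 5 places around the cycle: c → j → e → g → i → b.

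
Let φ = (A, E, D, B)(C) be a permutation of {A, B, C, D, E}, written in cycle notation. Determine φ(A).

E

Within (A, E, D, B), A ↦ E.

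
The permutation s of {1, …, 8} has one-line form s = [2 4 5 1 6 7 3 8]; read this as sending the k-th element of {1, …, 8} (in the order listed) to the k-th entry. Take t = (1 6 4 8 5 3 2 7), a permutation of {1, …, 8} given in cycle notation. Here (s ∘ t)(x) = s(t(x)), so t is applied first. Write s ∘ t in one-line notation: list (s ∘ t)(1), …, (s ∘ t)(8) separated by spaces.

(s ∘ t)(x) = s(t(x)). Computing each image: s(t(1)) = s(6) = 7, s(t(2)) = s(7) = 3, s(t(3)) = s(2) = 4, s(t(4)) = s(8) = 8, s(t(5)) = s(3) = 5, s(t(6)) = s(4) = 1, s(t(7)) = s(1) = 2, s(t(8)) = s(5) = 6.
Hence s ∘ t = [7 3 4 8 5 1 2 6].

7 3 4 8 5 1 2 6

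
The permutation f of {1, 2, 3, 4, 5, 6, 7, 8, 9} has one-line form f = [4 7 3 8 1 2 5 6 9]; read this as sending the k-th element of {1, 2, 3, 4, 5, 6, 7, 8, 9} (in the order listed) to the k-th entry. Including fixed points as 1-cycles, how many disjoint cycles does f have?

3

The cycle decomposition is (1 4 8 6 2 7 5)(3)(9), which has 3 cycles (counting 1-cycles).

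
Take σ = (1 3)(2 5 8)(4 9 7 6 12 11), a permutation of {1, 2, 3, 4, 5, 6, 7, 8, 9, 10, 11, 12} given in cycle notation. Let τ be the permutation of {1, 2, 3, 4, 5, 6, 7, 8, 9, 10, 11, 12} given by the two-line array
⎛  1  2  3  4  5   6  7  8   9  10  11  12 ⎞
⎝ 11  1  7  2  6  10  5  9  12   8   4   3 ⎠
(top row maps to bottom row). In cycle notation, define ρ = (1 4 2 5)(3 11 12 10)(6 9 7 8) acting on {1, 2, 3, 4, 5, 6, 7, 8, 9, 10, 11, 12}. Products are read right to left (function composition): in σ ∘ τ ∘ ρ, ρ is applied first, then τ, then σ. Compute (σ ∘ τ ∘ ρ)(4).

Apply the permutations in order: ρ(4) = 2, then τ(2) = 1, then σ(1) = 3. So (σ ∘ τ ∘ ρ)(4) = 3.

3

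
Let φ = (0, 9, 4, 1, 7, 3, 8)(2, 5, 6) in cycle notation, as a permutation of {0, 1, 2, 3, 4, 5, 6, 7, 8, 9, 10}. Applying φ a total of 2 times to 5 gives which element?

2

5 lies in the 3-cycle (2, 5, 6).
Advancing 2 steps from 5: 5 → 6 → 2.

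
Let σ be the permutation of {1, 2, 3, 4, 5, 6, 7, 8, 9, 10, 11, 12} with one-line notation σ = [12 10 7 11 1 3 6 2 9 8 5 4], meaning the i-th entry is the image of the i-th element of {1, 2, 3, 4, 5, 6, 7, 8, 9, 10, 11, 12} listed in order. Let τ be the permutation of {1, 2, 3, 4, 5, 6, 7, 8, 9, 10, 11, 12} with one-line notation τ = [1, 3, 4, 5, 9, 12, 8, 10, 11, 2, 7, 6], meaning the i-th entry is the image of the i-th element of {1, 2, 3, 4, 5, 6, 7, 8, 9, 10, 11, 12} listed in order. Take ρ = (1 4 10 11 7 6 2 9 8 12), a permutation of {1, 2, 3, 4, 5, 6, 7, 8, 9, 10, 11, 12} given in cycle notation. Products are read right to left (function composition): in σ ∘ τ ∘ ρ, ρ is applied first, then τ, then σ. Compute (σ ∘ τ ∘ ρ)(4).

(σ ∘ τ ∘ ρ)(4) = σ(τ(ρ(4))). ρ(4) = 10, then τ(10) = 2, then σ(2) = 10, so the result is 10.

10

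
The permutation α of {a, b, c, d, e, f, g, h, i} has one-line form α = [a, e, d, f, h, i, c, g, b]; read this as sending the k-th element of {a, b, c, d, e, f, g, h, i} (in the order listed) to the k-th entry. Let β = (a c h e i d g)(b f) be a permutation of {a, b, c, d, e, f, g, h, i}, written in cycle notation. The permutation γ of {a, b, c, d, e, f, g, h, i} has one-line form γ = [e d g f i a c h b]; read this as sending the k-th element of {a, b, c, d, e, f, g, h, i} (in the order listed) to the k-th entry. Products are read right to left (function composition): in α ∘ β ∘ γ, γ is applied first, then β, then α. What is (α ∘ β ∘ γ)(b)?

(α ∘ β ∘ γ)(b) = α(β(γ(b))). γ(b) = d, then β(d) = g, then α(g) = c, so the result is c.

c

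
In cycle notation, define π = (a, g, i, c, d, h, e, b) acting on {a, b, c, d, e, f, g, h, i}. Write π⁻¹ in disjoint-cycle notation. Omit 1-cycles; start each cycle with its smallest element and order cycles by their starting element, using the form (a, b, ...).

(a, b, e, h, d, c, i, g)

Inverting a permutation written in cycle notation just reverses the order within every cycle.
After reversing and putting each cycle's least element first, π⁻¹ = (a, b, e, h, d, c, i, g).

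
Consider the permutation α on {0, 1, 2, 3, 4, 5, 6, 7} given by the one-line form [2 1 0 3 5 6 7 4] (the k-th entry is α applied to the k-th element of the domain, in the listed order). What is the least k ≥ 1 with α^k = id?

Writing α as disjoint cycles, the cycle lengths are 4, 2, 1, 1.
The order of α is the least common multiple of its cycle lengths: lcm(4, 2) = 4.

4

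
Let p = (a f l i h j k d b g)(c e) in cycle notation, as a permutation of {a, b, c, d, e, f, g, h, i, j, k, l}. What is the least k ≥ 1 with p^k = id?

The disjoint cycles have lengths 10, 2.
The order of p is the least common multiple of its cycle lengths: lcm(10, 2) = 10.

10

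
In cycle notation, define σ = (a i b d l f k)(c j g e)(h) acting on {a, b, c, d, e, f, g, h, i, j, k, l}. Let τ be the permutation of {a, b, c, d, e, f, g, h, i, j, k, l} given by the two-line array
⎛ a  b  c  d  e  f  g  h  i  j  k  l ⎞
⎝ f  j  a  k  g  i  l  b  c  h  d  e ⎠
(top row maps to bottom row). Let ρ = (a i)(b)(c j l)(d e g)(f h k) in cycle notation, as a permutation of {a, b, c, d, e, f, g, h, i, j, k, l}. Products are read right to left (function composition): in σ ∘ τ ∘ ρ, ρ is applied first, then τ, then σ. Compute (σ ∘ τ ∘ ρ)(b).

g

(σ ∘ τ ∘ ρ)(b) = σ(τ(ρ(b))). ρ(b) = b, then τ(b) = j, then σ(j) = g, so the result is g.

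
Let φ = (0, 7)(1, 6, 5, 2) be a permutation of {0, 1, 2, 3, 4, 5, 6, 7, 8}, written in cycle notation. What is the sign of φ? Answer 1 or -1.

The cycle lengths are 4, 2, 1, 1, 1.
A cycle is odd iff its length is even; φ has 2 even-length cycles, so sgn(φ) = (−1)^2 and φ is even.

1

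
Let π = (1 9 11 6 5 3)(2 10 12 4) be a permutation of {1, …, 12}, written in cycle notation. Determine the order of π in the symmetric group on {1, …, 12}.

12

The disjoint cycles have lengths 6, 4, 1, 1.
The order is lcm(6, 4) = 12.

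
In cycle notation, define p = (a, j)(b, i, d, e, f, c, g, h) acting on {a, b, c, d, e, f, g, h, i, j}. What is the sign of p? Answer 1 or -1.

1

The cycle lengths are 8, 2.
A cycle of length ℓ contributes ℓ−1 transpositions, so p is a product of 7 + 1 = 8 transpositions — even.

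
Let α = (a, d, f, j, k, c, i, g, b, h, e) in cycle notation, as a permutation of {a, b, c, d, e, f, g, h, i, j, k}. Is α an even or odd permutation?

even

The cycle lengths are 11.
A cycle is odd iff its length is even; α has 0 even-length cycles, so sgn(α) = (−1)^0 and α is even.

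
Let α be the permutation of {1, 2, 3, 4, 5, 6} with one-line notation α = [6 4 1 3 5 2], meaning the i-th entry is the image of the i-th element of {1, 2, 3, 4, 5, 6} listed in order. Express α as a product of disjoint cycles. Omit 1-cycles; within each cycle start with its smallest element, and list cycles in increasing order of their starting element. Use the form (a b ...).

Iterating α from 1 gives 1 → 6 → 2 → 4 → 3 → 1; that is the 5-cycle (1 6 2 4 3).
Repeating from the next unused element and collecting all non-trivial cycles gives (1 6 2 4 3).

(1 6 2 4 3)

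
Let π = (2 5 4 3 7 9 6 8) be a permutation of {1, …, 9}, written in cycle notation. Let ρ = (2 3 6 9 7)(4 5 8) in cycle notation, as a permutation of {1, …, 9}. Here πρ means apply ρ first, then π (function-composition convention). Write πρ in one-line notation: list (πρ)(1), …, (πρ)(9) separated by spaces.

1 7 8 4 2 6 5 3 9

(πρ)(x) = π(ρ(x)). Computing each image: π(ρ(1)) = π(1) = 1, π(ρ(2)) = π(3) = 7, π(ρ(3)) = π(6) = 8, π(ρ(4)) = π(5) = 4, π(ρ(5)) = π(8) = 2, π(ρ(6)) = π(9) = 6, π(ρ(7)) = π(2) = 5, π(ρ(8)) = π(4) = 3, π(ρ(9)) = π(7) = 9.
Hence πρ = [1 7 8 4 2 6 5 3 9].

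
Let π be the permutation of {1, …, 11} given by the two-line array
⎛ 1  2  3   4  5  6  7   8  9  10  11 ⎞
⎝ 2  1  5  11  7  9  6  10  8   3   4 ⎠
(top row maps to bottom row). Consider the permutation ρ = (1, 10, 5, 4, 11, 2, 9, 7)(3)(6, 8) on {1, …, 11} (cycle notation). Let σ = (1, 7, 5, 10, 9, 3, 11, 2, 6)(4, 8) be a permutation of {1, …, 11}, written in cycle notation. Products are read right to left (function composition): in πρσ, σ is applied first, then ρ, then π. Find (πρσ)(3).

(πρσ)(3) = π(ρ(σ(3))). σ(3) = 11, then ρ(11) = 2, then π(2) = 1, so the result is 1.

1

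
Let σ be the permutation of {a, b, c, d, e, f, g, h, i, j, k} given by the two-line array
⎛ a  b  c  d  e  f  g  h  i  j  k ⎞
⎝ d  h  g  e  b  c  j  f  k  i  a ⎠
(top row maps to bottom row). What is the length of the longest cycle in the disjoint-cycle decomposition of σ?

11

Decomposing into disjoint cycles gives (a, d, e, b, h, f, c, g, j, i, k); the longest has length 11.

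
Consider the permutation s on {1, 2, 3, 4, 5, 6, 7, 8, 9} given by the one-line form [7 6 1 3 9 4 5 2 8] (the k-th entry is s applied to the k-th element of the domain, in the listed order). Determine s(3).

1

3 is element number 3 of the domain, and entry number 3 of the one-line form is 1, so s(3) = 1.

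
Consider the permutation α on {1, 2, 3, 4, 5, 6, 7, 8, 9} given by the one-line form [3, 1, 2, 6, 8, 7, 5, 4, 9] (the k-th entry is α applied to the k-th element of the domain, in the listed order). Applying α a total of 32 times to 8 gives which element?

6

Tracing 8 → 4 → … returns to 8 after 5 steps, so 8 lies in a 5-cycle (4 6 7 5 8).
Since the cycle has length 5, α^32 acts on it the same as α^2 (32 mod 5 = 2).
Advancing 2 steps from 8: 8 → 4 → 6.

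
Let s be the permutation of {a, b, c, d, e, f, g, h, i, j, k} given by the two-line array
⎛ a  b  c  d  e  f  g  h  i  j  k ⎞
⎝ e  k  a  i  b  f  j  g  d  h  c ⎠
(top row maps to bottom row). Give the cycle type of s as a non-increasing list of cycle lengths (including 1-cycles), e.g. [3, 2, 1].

[5, 3, 2, 1]

The disjoint cycles are (a, e, b, k, c)(d, i)(f)(g, j, h), with lengths 5, 3, 2, 1 in non-increasing order.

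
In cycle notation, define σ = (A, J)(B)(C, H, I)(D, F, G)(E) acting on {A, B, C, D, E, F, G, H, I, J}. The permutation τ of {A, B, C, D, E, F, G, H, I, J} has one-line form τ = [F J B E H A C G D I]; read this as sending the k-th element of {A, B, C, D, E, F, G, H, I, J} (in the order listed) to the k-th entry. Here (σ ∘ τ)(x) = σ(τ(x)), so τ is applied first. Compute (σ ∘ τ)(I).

F

First apply τ: τ(I) = D, then σ(D) = F. Thus (σ ∘ τ)(I) = F.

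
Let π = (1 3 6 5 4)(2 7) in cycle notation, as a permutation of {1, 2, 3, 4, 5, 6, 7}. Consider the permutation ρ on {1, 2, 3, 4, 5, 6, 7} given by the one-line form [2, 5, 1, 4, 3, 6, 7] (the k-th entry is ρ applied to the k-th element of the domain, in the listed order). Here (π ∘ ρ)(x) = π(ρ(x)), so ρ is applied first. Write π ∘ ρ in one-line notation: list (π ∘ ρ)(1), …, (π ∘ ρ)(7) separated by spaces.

7 4 3 1 6 5 2

For each element, apply ρ then π: 1 → 2 → 7; 2 → 5 → 4; 3 → 1 → 3; 4 → 4 → 1; 5 → 3 → 6; 6 → 6 → 5; 7 → 7 → 2.
So π ∘ ρ in one-line form is 7 4 3 1 6 5 2.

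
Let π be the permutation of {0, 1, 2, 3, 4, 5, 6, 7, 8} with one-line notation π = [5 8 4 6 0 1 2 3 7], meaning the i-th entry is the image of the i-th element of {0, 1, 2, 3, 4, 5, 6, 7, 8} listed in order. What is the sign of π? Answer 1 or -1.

In disjoint-cycle form the cycle lengths are 9.
A cycle of length ℓ contributes ℓ−1 transpositions, so π is a product of 8 transpositions — even.

1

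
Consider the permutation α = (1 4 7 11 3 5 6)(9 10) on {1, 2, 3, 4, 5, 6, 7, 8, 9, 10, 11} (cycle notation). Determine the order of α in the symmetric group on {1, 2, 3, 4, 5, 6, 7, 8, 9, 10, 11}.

The cycle type of α is (7, 2, 1, 1).
Since disjoint cycles commute, ord(α) = lcm(7, 2) = 14.

14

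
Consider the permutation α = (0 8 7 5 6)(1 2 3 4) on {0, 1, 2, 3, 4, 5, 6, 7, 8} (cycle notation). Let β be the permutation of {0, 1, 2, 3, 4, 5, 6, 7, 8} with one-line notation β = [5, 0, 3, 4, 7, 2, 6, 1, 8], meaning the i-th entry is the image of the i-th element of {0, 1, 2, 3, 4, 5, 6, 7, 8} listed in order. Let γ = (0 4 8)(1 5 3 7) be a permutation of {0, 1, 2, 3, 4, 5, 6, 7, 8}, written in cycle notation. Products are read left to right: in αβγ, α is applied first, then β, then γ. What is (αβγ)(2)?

8

Apply the permutations in order: α(2) = 3, then β(3) = 4, then γ(4) = 8. So (αβγ)(2) = 8.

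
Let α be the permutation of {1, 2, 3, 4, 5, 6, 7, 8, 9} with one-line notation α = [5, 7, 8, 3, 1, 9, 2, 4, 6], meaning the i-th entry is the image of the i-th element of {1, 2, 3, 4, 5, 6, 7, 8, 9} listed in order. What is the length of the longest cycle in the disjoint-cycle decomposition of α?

Decomposing into disjoint cycles gives (1 5)(2 7)(3 8 4)(6 9); the longest has length 3.

3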